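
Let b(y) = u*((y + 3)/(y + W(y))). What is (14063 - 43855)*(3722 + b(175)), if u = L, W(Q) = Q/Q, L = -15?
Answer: -1214772524/11 ≈ -1.1043e+8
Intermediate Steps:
W(Q) = 1
u = -15
b(y) = -15*(3 + y)/(1 + y) (b(y) = -15*(y + 3)/(y + 1) = -15*(3 + y)/(1 + y))
(14063 - 43855)*(3722 + b(175)) = (14063 - 43855)*(3722 + 15*(-3 - 1*175)/(1 + 175)) = -29792*(3722 + 15*(-3 - 175)/176) = -29792*(3722 + 15*(1/176)*(-178)) = -29792*(3722 - 1335/88) = -29792*326201/88 = -1214772524/11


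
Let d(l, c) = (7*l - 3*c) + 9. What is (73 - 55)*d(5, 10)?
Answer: 252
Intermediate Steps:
d(l, c) = 9 - 3*c + 7*l (d(l, c) = (-3*c + 7*l) + 9 = 9 - 3*c + 7*l)
(73 - 55)*d(5, 10) = (73 - 55)*(9 - 3*10 + 7*5) = 18*(9 - 30 + 35) = 18*14 = 252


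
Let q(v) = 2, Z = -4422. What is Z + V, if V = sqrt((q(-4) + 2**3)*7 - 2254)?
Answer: -4422 + 2*I*sqrt(546) ≈ -4422.0 + 46.733*I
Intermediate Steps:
V = 2*I*sqrt(546) (V = sqrt((2 + 2**3)*7 - 2254) = sqrt((2 + 8)*7 - 2254) = sqrt(10*7 - 2254) = sqrt(70 - 2254) = sqrt(-2184) = 2*I*sqrt(546) ≈ 46.733*I)
Z + V = -4422 + 2*I*sqrt(546)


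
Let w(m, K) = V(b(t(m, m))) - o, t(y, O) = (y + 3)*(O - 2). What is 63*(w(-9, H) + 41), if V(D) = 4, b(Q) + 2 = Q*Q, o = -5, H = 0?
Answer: 3150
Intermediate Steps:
t(y, O) = (-2 + O)*(3 + y) (t(y, O) = (3 + y)*(-2 + O) = (-2 + O)*(3 + y))
b(Q) = -2 + Q**2 (b(Q) = -2 + Q*Q = -2 + Q**2)
w(m, K) = 9 (w(m, K) = 4 - 1*(-5) = 4 + 5 = 9)
63*(w(-9, H) + 41) = 63*(9 + 41) = 63*50 = 3150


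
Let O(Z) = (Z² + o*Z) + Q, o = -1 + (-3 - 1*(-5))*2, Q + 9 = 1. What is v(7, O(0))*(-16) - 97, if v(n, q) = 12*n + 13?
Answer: -1649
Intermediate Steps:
Q = -8 (Q = -9 + 1 = -8)
o = 3 (o = -1 + (-3 + 5)*2 = -1 + 2*2 = -1 + 4 = 3)
O(Z) = -8 + Z² + 3*Z (O(Z) = (Z² + 3*Z) - 8 = -8 + Z² + 3*Z)
v(n, q) = 13 + 12*n
v(7, O(0))*(-16) - 97 = (13 + 12*7)*(-16) - 97 = (13 + 84)*(-16) - 97 = 97*(-16) - 97 = -1552 - 97 = -1649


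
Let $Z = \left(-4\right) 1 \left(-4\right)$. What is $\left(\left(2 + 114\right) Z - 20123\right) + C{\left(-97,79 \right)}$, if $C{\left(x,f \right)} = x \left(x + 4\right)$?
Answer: $-9246$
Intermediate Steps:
$Z = 16$ ($Z = \left(-4\right) \left(-4\right) = 16$)
$C{\left(x,f \right)} = x \left(4 + x\right)$
$\left(\left(2 + 114\right) Z - 20123\right) + C{\left(-97,79 \right)} = \left(\left(2 + 114\right) 16 - 20123\right) - 97 \left(4 - 97\right) = \left(116 \cdot 16 - 20123\right) - -9021 = \left(1856 - 20123\right) + 9021 = -18267 + 9021 = -9246$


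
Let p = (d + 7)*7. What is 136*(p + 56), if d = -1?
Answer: 13328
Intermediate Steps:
p = 42 (p = (-1 + 7)*7 = 6*7 = 42)
136*(p + 56) = 136*(42 + 56) = 136*98 = 13328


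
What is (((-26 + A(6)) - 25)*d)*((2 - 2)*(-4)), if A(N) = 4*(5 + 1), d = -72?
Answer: 0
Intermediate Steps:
A(N) = 24 (A(N) = 4*6 = 24)
(((-26 + A(6)) - 25)*d)*((2 - 2)*(-4)) = (((-26 + 24) - 25)*(-72))*((2 - 2)*(-4)) = ((-2 - 25)*(-72))*(0*(-4)) = -27*(-72)*0 = 1944*0 = 0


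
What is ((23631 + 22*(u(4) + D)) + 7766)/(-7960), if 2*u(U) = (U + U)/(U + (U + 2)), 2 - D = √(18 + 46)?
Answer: -156369/39800 ≈ -3.9289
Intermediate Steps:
D = -6 (D = 2 - √(18 + 46) = 2 - √64 = 2 - 1*8 = 2 - 8 = -6)
u(U) = U/(2 + 2*U) (u(U) = ((U + U)/(U + (U + 2)))/2 = ((2*U)/(U + (2 + U)))/2 = ((2*U)/(2 + 2*U))/2 = (2*U/(2 + 2*U))/2 = U/(2 + 2*U))
((23631 + 22*(u(4) + D)) + 7766)/(-7960) = ((23631 + 22*((½)*4/(1 + 4) - 6)) + 7766)/(-7960) = ((23631 + 22*((½)*4/5 - 6)) + 7766)*(-1/7960) = ((23631 + 22*((½)*4*(⅕) - 6)) + 7766)*(-1/7960) = ((23631 + 22*(⅖ - 6)) + 7766)*(-1/7960) = ((23631 + 22*(-28/5)) + 7766)*(-1/7960) = ((23631 - 616/5) + 7766)*(-1/7960) = (117539/5 + 7766)*(-1/7960) = (156369/5)*(-1/7960) = -156369/39800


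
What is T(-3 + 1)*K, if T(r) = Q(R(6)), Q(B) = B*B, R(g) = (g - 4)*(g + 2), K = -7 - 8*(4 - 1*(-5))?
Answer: -20224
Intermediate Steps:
K = -79 (K = -7 - 8*(4 + 5) = -7 - 8*9 = -7 - 72 = -79)
R(g) = (-4 + g)*(2 + g)
Q(B) = B**2
T(r) = 256 (T(r) = (-8 + 6**2 - 2*6)**2 = (-8 + 36 - 12)**2 = 16**2 = 256)
T(-3 + 1)*K = 256*(-79) = -20224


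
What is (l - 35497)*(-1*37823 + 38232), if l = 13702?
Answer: -8914155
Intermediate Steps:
(l - 35497)*(-1*37823 + 38232) = (13702 - 35497)*(-1*37823 + 38232) = -21795*(-37823 + 38232) = -21795*409 = -8914155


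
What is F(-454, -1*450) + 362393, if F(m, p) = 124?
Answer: 362517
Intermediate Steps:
F(-454, -1*450) + 362393 = 124 + 362393 = 362517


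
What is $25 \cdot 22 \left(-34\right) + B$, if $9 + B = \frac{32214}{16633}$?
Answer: $- \frac{311154583}{16633} \approx -18707.0$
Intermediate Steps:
$B = - \frac{117483}{16633}$ ($B = -9 + \frac{32214}{16633} = - \frac{117483}{16633} \approx -7.0632$)
$25 \cdot 22 \left(-34\right) + B = 25 \cdot 22 \left(-34\right) - \frac{117483}{16633} = 550 \left(-34\right) - \frac{117483}{16633} = -18700 - \frac{117483}{16633} = - \frac{311154583}{16633}$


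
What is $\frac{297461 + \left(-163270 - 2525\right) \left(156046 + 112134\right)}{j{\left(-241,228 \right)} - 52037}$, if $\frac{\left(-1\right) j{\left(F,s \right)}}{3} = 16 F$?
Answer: $\frac{44462605639}{40469} \approx 1.0987 \cdot 10^{6}$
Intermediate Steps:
$j{\left(F,s \right)} = - 48 F$ ($j{\left(F,s \right)} = - 3 \cdot 16 F = - 48 F$)
$\frac{297461 + \left(-163270 - 2525\right) \left(156046 + 112134\right)}{j{\left(-241,228 \right)} - 52037} = \frac{297461 + \left(-163270 - 2525\right) \left(156046 + 112134\right)}{\left(-48\right) \left(-241\right) - 52037} = \frac{297461 - 44462903100}{11568 - 52037} = \frac{297461 - 44462903100}{-40469} = \left(-44462605639\right) \left(- \frac{1}{40469}\right) = \frac{44462605639}{40469}$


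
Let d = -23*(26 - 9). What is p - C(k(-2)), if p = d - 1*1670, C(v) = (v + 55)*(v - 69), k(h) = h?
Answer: 1702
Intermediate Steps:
C(v) = (-69 + v)*(55 + v) (C(v) = (55 + v)*(-69 + v) = (-69 + v)*(55 + v))
d = -391 (d = -23*17 = -391)
p = -2061 (p = -391 - 1*1670 = -391 - 1670 = -2061)
p - C(k(-2)) = -2061 - (-3795 + (-2)² - 14*(-2)) = -2061 - (-3795 + 4 + 28) = -2061 - 1*(-3763) = -2061 + 3763 = 1702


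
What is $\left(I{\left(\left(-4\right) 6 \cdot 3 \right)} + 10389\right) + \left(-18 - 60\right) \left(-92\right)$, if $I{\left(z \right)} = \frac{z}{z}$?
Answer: $17566$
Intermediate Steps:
$I{\left(z \right)} = 1$
$\left(I{\left(\left(-4\right) 6 \cdot 3 \right)} + 10389\right) + \left(-18 - 60\right) \left(-92\right) = \left(1 + 10389\right) + \left(-18 - 60\right) \left(-92\right) = 10390 + \left(-18 - 60\right) \left(-92\right) = 10390 - -7176 = 10390 + 7176 = 17566$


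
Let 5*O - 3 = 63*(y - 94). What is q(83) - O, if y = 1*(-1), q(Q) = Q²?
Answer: 40427/5 ≈ 8085.4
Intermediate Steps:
y = -1
O = -5982/5 (O = ⅗ + (63*(-1 - 94))/5 = ⅗ + (63*(-95))/5 = ⅗ + (⅕)*(-5985) = ⅗ - 1197 = -5982/5 ≈ -1196.4)
q(83) - O = 83² - 1*(-5982/5) = 6889 + 5982/5 = 40427/5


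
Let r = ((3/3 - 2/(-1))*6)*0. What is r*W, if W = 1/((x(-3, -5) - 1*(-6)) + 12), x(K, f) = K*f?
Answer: 0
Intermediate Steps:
r = 0 (r = ((3*(⅓) - 2*(-1))*6)*0 = ((1 + 2)*6)*0 = (3*6)*0 = 18*0 = 0)
W = 1/33 (W = 1/((-3*(-5) - 1*(-6)) + 12) = 1/((15 + 6) + 12) = 1/(21 + 12) = 1/33 ≈ 0.030303)
r*W = 0*(1/33) = 0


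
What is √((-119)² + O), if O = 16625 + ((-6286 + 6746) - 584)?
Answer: √30662 ≈ 175.11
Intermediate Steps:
O = 16501 (O = 16625 + (460 - 584) = 16625 - 124 = 16501)
√((-119)² + O) = √((-119)² + 16501) = √(14161 + 16501) = √30662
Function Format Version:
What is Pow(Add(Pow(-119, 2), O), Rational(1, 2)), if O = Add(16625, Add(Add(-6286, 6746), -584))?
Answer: Pow(30662, Rational(1, 2)) ≈ 175.11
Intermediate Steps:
O = 16501 (O = Add(16625, Add(460, -584)) = Add(16625, -124) = 16501)
Pow(Add(Pow(-119, 2), O), Rational(1, 2)) = Pow(Add(Pow(-119, 2), 16501), Rational(1, 2)) = Pow(Add(14161, 16501), Rational(1, 2)) = Pow(30662, Rational(1, 2))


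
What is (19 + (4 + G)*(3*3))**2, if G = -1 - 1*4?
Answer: 100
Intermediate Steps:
G = -5 (G = -1 - 4 = -5)
(19 + (4 + G)*(3*3))**2 = (19 + (4 - 5)*(3*3))**2 = (19 - 1*9)**2 = (19 - 9)**2 = 10**2 = 100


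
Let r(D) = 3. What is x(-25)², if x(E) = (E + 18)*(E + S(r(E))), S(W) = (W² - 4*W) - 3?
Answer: 47089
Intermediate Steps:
S(W) = -3 + W² - 4*W
x(E) = (-6 + E)*(18 + E) (x(E) = (E + 18)*(E + (-3 + 3² - 4*3)) = (18 + E)*(E + (-3 + 9 - 12)) = (18 + E)*(E - 6) = (18 + E)*(-6 + E) = (-6 + E)*(18 + E))
x(-25)² = (-108 + (-25)² + 12*(-25))² = (-108 + 625 - 300)² = 217² = 47089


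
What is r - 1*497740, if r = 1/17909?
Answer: -8914025659/17909 ≈ -4.9774e+5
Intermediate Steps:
r = 1/17909 ≈ 5.5838e-5
r - 1*497740 = 1/17909 - 1*497740 = 1/17909 - 497740 = -8914025659/17909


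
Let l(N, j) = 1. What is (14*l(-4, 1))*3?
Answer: 42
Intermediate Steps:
(14*l(-4, 1))*3 = (14*1)*3 = 14*3 = 42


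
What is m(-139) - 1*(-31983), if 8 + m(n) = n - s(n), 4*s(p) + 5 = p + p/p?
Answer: 127487/4 ≈ 31872.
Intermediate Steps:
s(p) = -1 + p/4 (s(p) = -5/4 + (p + p/p)/4 = -5/4 + (p + 1)/4 = -5/4 + (1 + p)/4 = -5/4 + (¼ + p/4) = -1 + p/4)
m(n) = -7 + 3*n/4 (m(n) = -8 + (n - (-1 + n/4)) = -8 + (n + (1 - n/4)) = -8 + (1 + 3*n/4) = -7 + 3*n/4)
m(-139) - 1*(-31983) = (-7 + (¾)*(-139)) - 1*(-31983) = (-7 - 417/4) + 31983 = -445/4 + 31983 = 127487/4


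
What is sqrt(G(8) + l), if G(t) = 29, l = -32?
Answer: I*sqrt(3) ≈ 1.732*I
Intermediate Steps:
sqrt(G(8) + l) = sqrt(29 - 32) = sqrt(-3) = I*sqrt(3)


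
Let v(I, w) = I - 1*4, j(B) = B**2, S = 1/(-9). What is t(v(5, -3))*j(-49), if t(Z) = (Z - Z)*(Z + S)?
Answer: 0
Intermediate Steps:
S = -1/9 ≈ -0.11111
v(I, w) = -4 + I (v(I, w) = I - 4 = -4 + I)
t(Z) = 0 (t(Z) = (Z - Z)*(Z - 1/9) = 0*(-1/9 + Z) = 0)
t(v(5, -3))*j(-49) = 0*(-49)**2 = 0*2401 = 0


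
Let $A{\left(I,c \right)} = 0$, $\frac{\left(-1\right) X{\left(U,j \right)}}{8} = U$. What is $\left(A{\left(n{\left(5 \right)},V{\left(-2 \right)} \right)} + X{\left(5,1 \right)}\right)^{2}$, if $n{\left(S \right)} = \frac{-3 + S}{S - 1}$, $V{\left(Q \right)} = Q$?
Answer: $1600$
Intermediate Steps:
$X{\left(U,j \right)} = - 8 U$
$n{\left(S \right)} = \frac{-3 + S}{-1 + S}$
$\left(A{\left(n{\left(5 \right)},V{\left(-2 \right)} \right)} + X{\left(5,1 \right)}\right)^{2} = \left(0 - 40\right)^{2} = \left(-40\right)^{2} = 1600$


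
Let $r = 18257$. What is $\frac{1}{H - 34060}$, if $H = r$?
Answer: $- \frac{1}{15803} \approx -6.3279 \cdot 10^{-5}$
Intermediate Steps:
$H = 18257$
$\frac{1}{H - 34060} = \frac{1}{18257 - 34060} = \frac{1}{-15803} = - \frac{1}{15803}$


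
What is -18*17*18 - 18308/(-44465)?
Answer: -244894912/44465 ≈ -5507.6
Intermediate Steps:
-18*17*18 - 18308/(-44465) = -306*18 - 18308*(-1)/44465 = -5508 - 1*(-18308/44465) = -5508 + 18308/44465 = -244894912/44465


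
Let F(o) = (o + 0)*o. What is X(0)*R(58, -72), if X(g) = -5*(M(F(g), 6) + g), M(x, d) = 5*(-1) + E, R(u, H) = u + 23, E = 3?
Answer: 810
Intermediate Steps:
F(o) = o² (F(o) = o*o = o²)
R(u, H) = 23 + u
M(x, d) = -2 (M(x, d) = 5*(-1) + 3 = -5 + 3 = -2)
X(g) = 10 - 5*g (X(g) = -5*(-2 + g) = 10 - 5*g)
X(0)*R(58, -72) = (10 - 5*0)*(23 + 58) = (10 + 0)*81 = 10*81 = 810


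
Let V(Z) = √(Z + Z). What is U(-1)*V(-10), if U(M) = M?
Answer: -2*I*√5 ≈ -4.4721*I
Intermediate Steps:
V(Z) = √2*√Z (V(Z) = √(2*Z) = √2*√Z)
U(-1)*V(-10) = -√2*√(-10) = -√2*I*√10 = -2*I*√5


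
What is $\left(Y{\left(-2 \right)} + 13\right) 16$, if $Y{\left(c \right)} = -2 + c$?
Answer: $144$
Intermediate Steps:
$\left(Y{\left(-2 \right)} + 13\right) 16 = \left(\left(-2 - 2\right) + 13\right) 16 = \left(-4 + 13\right) 16 = 9 \cdot 16 = 144$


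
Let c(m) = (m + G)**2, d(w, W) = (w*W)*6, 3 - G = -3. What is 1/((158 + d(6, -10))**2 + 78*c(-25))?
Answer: 1/68962 ≈ 1.4501e-5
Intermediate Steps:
G = 6 (G = 3 - 1*(-3) = 3 + 3 = 6)
d(w, W) = 6*W*w (d(w, W) = (W*w)*6 = 6*W*w)
c(m) = (6 + m)**2 (c(m) = (m + 6)**2 = (6 + m)**2)
1/((158 + d(6, -10))**2 + 78*c(-25)) = 1/((158 + 6*(-10)*6)**2 + 78*(6 - 25)**2) = 1/((158 - 360)**2 + 78*(-19)**2) = 1/((-202)**2 + 78*361) = 1/(40804 + 28158) = 1/68962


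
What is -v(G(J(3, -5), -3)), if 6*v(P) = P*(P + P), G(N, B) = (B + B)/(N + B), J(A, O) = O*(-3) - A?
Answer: -4/27 ≈ -0.14815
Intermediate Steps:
J(A, O) = -A - 3*O (J(A, O) = -3*O - A = -A - 3*O)
G(N, B) = 2*B/(B + N) (G(N, B) = (2*B)/(B + N) = 2*B/(B + N))
v(P) = P**2/3 (v(P) = (P*(P + P))/6 = (P*(2*P))/6 = (2*P**2)/6 = P**2/3)
-v(G(J(3, -5), -3)) = -(2*(-3)/(-3 + (-1*3 - 3*(-5))))**2/3 = -(2*(-3)/(-3 + (-3 + 15)))**2/3 = -(2*(-3)/(-3 + 12))**2/3 = -(2*(-3)/9)**2/3 = -(2*(-3)*(1/9))**2/3 = -(-2/3)**2/3 = -4/(3*9) = -1*4/27 = -4/27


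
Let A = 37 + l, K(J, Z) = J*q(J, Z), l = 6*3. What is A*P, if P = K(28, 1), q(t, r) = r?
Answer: 1540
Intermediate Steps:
l = 18
K(J, Z) = J*Z
P = 28 (P = 28*1 = 28)
A = 55 (A = 37 + 18 = 55)
A*P = 55*28 = 1540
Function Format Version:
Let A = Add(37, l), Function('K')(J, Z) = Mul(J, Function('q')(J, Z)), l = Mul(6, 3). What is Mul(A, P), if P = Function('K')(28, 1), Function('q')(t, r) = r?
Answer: 1540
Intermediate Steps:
l = 18
Function('K')(J, Z) = Mul(J, Z)
P = 28 (P = Mul(28, 1) = 28)
A = 55 (A = Add(37, 18) = 55)
Mul(A, P) = Mul(55, 28) = 1540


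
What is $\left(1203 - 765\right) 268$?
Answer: $117384$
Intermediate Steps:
$\left(1203 - 765\right) 268 = 438 \cdot 268 = 117384$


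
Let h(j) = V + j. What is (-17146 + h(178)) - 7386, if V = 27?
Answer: -24327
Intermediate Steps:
h(j) = 27 + j
(-17146 + h(178)) - 7386 = (-17146 + (27 + 178)) - 7386 = (-17146 + 205) - 7386 = -16941 - 7386 = -24327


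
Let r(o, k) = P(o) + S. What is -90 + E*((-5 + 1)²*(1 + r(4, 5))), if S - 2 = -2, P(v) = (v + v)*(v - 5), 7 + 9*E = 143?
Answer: -16042/9 ≈ -1782.4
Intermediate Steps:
E = 136/9 (E = -7/9 + (⅑)*143 = -7/9 + 143/9 = 136/9 ≈ 15.111)
P(v) = 2*v*(-5 + v) (P(v) = (2*v)*(-5 + v) = 2*v*(-5 + v))
S = 0 (S = 2 - 2 = 0)
r(o, k) = 2*o*(-5 + o) (r(o, k) = 2*o*(-5 + o) + 0 = 2*o*(-5 + o))
-90 + E*((-5 + 1)²*(1 + r(4, 5))) = -90 + 136*((-5 + 1)²*(1 + 2*4*(-5 + 4)))/9 = -90 + 136*((-4)²*(1 + 2*4*(-1)))/9 = -90 + 136*(16*(1 - 8))/9 = -90 + 136*(16*(-7))/9 = -90 + (136/9)*(-112) = -90 - 15232/9 = -16042/9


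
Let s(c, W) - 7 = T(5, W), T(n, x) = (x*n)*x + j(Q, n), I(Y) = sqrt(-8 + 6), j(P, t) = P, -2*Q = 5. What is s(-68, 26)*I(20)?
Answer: 6769*I*sqrt(2)/2 ≈ 4786.4*I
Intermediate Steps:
Q = -5/2 (Q = -1/2*5 = -5/2 ≈ -2.5000)
I(Y) = I*sqrt(2) (I(Y) = sqrt(-2) = I*sqrt(2))
T(n, x) = -5/2 + n*x**2 (T(n, x) = (x*n)*x - 5/2 = (n*x)*x - 5/2 = n*x**2 - 5/2 = -5/2 + n*x**2)
s(c, W) = 9/2 + 5*W**2 (s(c, W) = 7 + (-5/2 + 5*W**2) = 9/2 + 5*W**2)
s(-68, 26)*I(20) = (9/2 + 5*26**2)*(I*sqrt(2)) = (9/2 + 5*676)*(I*sqrt(2)) = (9/2 + 3380)*(I*sqrt(2)) = 6769*(I*sqrt(2))/2 = 6769*I*sqrt(2)/2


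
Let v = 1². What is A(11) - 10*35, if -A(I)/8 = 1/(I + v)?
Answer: -1052/3 ≈ -350.67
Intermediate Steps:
v = 1
A(I) = -8/(1 + I) (A(I) = -8/(I + 1) = -8/(1 + I))
A(11) - 10*35 = -8/(1 + 11) - 10*35 = -8/12 - 350 = -8*1/12 - 350 = -⅔ - 350 = -1052/3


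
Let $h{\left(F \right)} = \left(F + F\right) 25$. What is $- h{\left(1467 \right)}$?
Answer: $-73350$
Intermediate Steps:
$h{\left(F \right)} = 50 F$ ($h{\left(F \right)} = 2 F 25 = 50 F$)
$- h{\left(1467 \right)} = - 50 \cdot 1467 = \left(-1\right) 73350 = -73350$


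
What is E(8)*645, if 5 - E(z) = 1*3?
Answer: 1290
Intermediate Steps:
E(z) = 2 (E(z) = 5 - 3 = 2)
E(8)*645 = 2*645 = 1290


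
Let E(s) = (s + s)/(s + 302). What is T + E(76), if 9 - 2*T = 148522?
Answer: -28068805/378 ≈ -74256.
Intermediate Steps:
E(s) = 2*s/(302 + s) (E(s) = (2*s)/(302 + s) = 2*s/(302 + s))
T = -148513/2 (T = 9/2 - 1/2*148522 = 9/2 - 74261 = -148513/2 ≈ -74257.)
T + E(76) = -148513/2 + 2*76/(302 + 76) = -148513/2 + 2*76/378 = -148513/2 + 2*76*(1/378) = -148513/2 + 76/189 = -28068805/378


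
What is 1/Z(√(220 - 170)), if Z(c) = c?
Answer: √2/10 ≈ 0.14142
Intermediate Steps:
1/Z(√(220 - 170)) = 1/(√(220 - 170)) = 1/(√50) = 1/(5*√2) = √2/10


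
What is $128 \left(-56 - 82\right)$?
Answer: $-17664$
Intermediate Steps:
$128 \left(-56 - 82\right) = 128 \left(-138\right) = -17664$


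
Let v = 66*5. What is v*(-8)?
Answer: -2640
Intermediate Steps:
v = 330
v*(-8) = 330*(-8) = -2640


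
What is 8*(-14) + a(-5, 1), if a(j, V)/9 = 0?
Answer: -112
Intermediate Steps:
a(j, V) = 0 (a(j, V) = 9*0 = 0)
8*(-14) + a(-5, 1) = 8*(-14) + 0 = -112 + 0 = -112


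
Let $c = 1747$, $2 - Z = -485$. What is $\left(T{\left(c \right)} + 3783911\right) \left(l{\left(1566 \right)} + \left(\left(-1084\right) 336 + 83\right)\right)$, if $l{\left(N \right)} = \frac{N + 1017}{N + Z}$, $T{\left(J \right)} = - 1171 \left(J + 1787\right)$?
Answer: $\frac{264944201352670}{2053} \approx 1.2905 \cdot 10^{11}$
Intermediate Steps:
$Z = 487$ ($Z = 2 - -485 = 2 + 485 = 487$)
$T{\left(J \right)} = -2092577 - 1171 J$ ($T{\left(J \right)} = - 1171 \left(1787 + J\right) = -2092577 - 1171 J$)
$l{\left(N \right)} = \frac{1017 + N}{487 + N}$ ($l{\left(N \right)} = \frac{N + 1017}{N + 487} = \frac{1017 + N}{487 + N}$)
$\left(T{\left(c \right)} + 3783911\right) \left(l{\left(1566 \right)} + \left(\left(-1084\right) 336 + 83\right)\right) = \left(\left(-2092577 - 2045737\right) + 3783911\right) \left(\frac{1017 + 1566}{487 + 1566} + \left(\left(-1084\right) 336 + 83\right)\right) = \left(\left(-2092577 - 2045737\right) + 3783911\right) \left(\frac{1}{2053} \cdot 2583 + \left(-364224 + 83\right)\right) = \left(-4138314 + 3783911\right) \left(\frac{1}{2053} \cdot 2583 - 364141\right) = - 354403 \left(\frac{2583}{2053} - 364141\right) = \left(-354403\right) \left(- \frac{747578890}{2053}\right) = \frac{264944201352670}{2053}$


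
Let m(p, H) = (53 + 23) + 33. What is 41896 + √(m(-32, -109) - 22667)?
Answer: 41896 + I*√22558 ≈ 41896.0 + 150.19*I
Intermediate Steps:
m(p, H) = 109 (m(p, H) = 76 + 33 = 109)
41896 + √(m(-32, -109) - 22667) = 41896 + √(109 - 22667) = 41896 + √(-22558) = 41896 + I*√22558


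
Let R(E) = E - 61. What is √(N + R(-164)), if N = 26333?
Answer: 2*√6527 ≈ 161.58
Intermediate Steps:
R(E) = -61 + E
√(N + R(-164)) = √(26333 + (-61 - 164)) = √(26333 - 225) = √26108 = 2*√6527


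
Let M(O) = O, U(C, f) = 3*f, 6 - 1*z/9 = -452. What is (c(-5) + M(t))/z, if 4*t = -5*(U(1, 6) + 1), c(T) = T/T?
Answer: -91/16488 ≈ -0.0055192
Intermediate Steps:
z = 4122 (z = 54 - 9*(-452) = 54 + 4068 = 4122)
c(T) = 1
t = -95/4 (t = (-5*(3*6 + 1))/4 = (-5*(18 + 1))/4 = (-5*19)/4 = (1/4)*(-95) = -95/4 ≈ -23.750)
(c(-5) + M(t))/z = (1 - 95/4)/4122 = (1/4122)*(-91/4) = -91/16488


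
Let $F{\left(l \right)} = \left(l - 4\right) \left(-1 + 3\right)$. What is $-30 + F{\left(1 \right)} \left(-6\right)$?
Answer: $6$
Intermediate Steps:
$F{\left(l \right)} = -8 + 2 l$ ($F{\left(l \right)} = \left(-4 + l\right) 2 = -8 + 2 l$)
$-30 + F{\left(1 \right)} \left(-6\right) = -30 + \left(-8 + 2 \cdot 1\right) \left(-6\right) = -30 + \left(-8 + 2\right) \left(-6\right) = -30 - -36 = -30 + 36 = 6$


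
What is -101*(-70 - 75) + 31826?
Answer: 46471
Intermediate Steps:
-101*(-70 - 75) + 31826 = -101*(-145) + 31826 = 14645 + 31826 = 46471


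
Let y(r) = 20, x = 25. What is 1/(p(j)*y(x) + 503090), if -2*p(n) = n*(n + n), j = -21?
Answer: 1/494270 ≈ 2.0232e-6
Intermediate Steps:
p(n) = -n**2 (p(n) = -n*(n + n)/2 = -n*2*n/2 = -n**2)
1/(p(j)*y(x) + 503090) = 1/(-1*(-21)**2*20 + 503090) = 1/(-1*441*20 + 503090) = 1/(-441*20 + 503090) = 1/(-8820 + 503090) = 1/494270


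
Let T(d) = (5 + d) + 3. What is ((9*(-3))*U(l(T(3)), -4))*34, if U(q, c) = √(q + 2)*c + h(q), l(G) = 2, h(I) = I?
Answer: 5508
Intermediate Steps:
T(d) = 8 + d
U(q, c) = q + c*√(2 + q) (U(q, c) = √(q + 2)*c + q = √(2 + q)*c + q = c*√(2 + q) + q = q + c*√(2 + q))
((9*(-3))*U(l(T(3)), -4))*34 = ((9*(-3))*(2 - 4*√(2 + 2)))*34 = -27*(2 - 4*√4)*34 = -27*(2 - 4*2)*34 = -27*(2 - 8)*34 = -27*(-6)*34 = 162*34 = 5508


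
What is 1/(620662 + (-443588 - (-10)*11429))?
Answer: 1/291364 ≈ 3.4321e-6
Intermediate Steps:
1/(620662 + (-443588 - (-10)*11429)) = 1/(620662 + (-443588 - 1*(-114290))) = 1/(620662 + (-443588 + 114290)) = 1/(620662 - 329298) = 1/291364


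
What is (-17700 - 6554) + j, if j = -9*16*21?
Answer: -27278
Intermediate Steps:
j = -3024 (j = -144*21 = -3024)
(-17700 - 6554) + j = (-17700 - 6554) - 3024 = -24254 - 3024 = -27278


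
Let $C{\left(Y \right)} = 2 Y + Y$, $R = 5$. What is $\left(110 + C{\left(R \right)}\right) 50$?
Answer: $6250$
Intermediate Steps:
$C{\left(Y \right)} = 3 Y$
$\left(110 + C{\left(R \right)}\right) 50 = \left(110 + 3 \cdot 5\right) 50 = \left(110 + 15\right) 50 = 125 \cdot 50 = 6250$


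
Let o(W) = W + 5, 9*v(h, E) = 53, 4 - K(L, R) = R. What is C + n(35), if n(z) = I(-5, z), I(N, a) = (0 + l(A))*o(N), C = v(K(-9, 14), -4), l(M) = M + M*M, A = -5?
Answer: 53/9 ≈ 5.8889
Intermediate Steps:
K(L, R) = 4 - R
l(M) = M + M²
v(h, E) = 53/9 (v(h, E) = (⅑)*53 = 53/9)
o(W) = 5 + W
C = 53/9 ≈ 5.8889
I(N, a) = 100 + 20*N (I(N, a) = (0 - 5*(1 - 5))*(5 + N) = (0 - 5*(-4))*(5 + N) = (0 + 20)*(5 + N) = 20*(5 + N) = 100 + 20*N)
n(z) = 0 (n(z) = 100 + 20*(-5) = 100 - 100 = 0)
C + n(35) = 53/9 + 0 = 53/9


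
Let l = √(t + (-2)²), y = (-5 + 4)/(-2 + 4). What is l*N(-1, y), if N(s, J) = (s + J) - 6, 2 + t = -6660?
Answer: -15*I*√6658/2 ≈ -611.97*I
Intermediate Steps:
t = -6662 (t = -2 - 6660 = -6662)
y = -½ (y = -1/2 = -1*½ = -½ ≈ -0.50000)
N(s, J) = -6 + J + s (N(s, J) = (J + s) - 6 = -6 + J + s)
l = I*√6658 (l = √(-6662 + (-2)²) = √(-6662 + 4) = √(-6658) = I*√6658 ≈ 81.597*I)
l*N(-1, y) = (I*√6658)*(-6 - ½ - 1) = (I*√6658)*(-15/2) = -15*I*√6658/2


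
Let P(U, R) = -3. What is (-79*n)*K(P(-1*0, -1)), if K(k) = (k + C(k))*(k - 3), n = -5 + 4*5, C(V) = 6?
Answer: 21330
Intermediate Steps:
n = 15 (n = -5 + 20 = 15)
K(k) = (-3 + k)*(6 + k) (K(k) = (k + 6)*(k - 3) = (6 + k)*(-3 + k) = (-3 + k)*(6 + k))
(-79*n)*K(P(-1*0, -1)) = (-79*15)*(-18 + (-3)**2 + 3*(-3)) = -1185*(-18 + 9 - 9) = -1185*(-18) = 21330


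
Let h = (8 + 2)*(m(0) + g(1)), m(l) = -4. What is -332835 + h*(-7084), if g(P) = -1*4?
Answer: 233885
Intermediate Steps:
g(P) = -4
h = -80 (h = (8 + 2)*(-4 - 4) = 10*(-8) = -80)
-332835 + h*(-7084) = -332835 - 80*(-7084) = -332835 + 566720 = 233885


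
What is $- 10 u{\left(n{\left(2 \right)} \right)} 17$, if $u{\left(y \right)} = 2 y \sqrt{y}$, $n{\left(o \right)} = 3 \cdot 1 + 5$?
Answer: $- 5440 \sqrt{2} \approx -7693.3$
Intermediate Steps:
$n{\left(o \right)} = 8$ ($n{\left(o \right)} = 3 + 5 = 8$)
$u{\left(y \right)} = 2 y^{\frac{3}{2}}$
$- 10 u{\left(n{\left(2 \right)} \right)} 17 = - 10 \cdot 2 \cdot 8^{\frac{3}{2}} \cdot 17 = - 10 \cdot 2 \cdot 16 \sqrt{2} \cdot 17 = - 10 \cdot 32 \sqrt{2} \cdot 17 = - 320 \sqrt{2} \cdot 17 = - 5440 \sqrt{2}$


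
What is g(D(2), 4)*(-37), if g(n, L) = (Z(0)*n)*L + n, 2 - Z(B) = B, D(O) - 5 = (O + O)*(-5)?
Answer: 4995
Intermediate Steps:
D(O) = 5 - 10*O (D(O) = 5 + (O + O)*(-5) = 5 + (2*O)*(-5) = 5 - 10*O)
Z(B) = 2 - B
g(n, L) = n + 2*L*n (g(n, L) = ((2 - 1*0)*n)*L + n = ((2 + 0)*n)*L + n = (2*n)*L + n = 2*L*n + n = n + 2*L*n)
g(D(2), 4)*(-37) = ((5 - 10*2)*(1 + 2*4))*(-37) = ((5 - 20)*(1 + 8))*(-37) = -15*9*(-37) = -135*(-37) = 4995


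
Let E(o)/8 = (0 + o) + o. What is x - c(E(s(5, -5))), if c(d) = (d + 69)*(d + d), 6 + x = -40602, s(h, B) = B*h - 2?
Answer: -354240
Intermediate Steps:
s(h, B) = -2 + B*h
x = -40608 (x = -6 - 40602 = -40608)
E(o) = 16*o (E(o) = 8*((0 + o) + o) = 8*(o + o) = 8*(2*o) = 16*o)
c(d) = 2*d*(69 + d) (c(d) = (69 + d)*(2*d) = 2*d*(69 + d))
x - c(E(s(5, -5))) = -40608 - 2*16*(-2 - 5*5)*(69 + 16*(-2 - 5*5)) = -40608 - 2*16*(-2 - 25)*(69 + 16*(-2 - 25)) = -40608 - 2*16*(-27)*(69 + 16*(-27)) = -40608 - 2*(-432)*(69 - 432) = -40608 - 2*(-432)*(-363) = -40608 - 1*313632 = -40608 - 313632 = -354240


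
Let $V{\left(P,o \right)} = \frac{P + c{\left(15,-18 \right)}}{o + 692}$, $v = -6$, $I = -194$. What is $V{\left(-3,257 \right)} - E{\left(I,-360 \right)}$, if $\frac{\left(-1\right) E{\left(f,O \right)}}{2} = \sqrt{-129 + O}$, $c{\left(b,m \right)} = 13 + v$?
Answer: $\frac{4}{949} + 2 i \sqrt{489} \approx 0.004215 + 44.227 i$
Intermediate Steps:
$c{\left(b,m \right)} = 7$ ($c{\left(b,m \right)} = 13 - 6 = 7$)
$V{\left(P,o \right)} = \frac{7 + P}{692 + o}$ ($V{\left(P,o \right)} = \frac{P + 7}{o + 692} = \frac{7 + P}{692 + o}$)
$E{\left(f,O \right)} = - 2 \sqrt{-129 + O}$
$V{\left(-3,257 \right)} - E{\left(I,-360 \right)} = \frac{7 - 3}{692 + 257} - - 2 \sqrt{-129 - 360} = \frac{1}{949} \cdot 4 - - 2 \sqrt{-489} = \frac{1}{949} \cdot 4 - - 2 i \sqrt{489} = \frac{4}{949} - - 2 i \sqrt{489} = \frac{4}{949} + 2 i \sqrt{489}$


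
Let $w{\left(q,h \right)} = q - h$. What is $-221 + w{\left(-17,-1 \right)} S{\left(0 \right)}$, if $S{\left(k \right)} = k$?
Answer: $-221$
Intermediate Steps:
$-221 + w{\left(-17,-1 \right)} S{\left(0 \right)} = -221 + \left(-17 - -1\right) 0 = -221 + \left(-17 + 1\right) 0 = -221 - 0 = -221 + 0 = -221$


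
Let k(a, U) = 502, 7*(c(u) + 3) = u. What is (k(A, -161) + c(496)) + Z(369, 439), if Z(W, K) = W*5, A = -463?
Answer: 16904/7 ≈ 2414.9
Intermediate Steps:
c(u) = -3 + u/7
Z(W, K) = 5*W
(k(A, -161) + c(496)) + Z(369, 439) = (502 + (-3 + (⅐)*496)) + 5*369 = (502 + (-3 + 496/7)) + 1845 = (502 + 475/7) + 1845 = 3989/7 + 1845 = 16904/7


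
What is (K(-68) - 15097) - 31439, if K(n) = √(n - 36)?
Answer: -46536 + 2*I*√26 ≈ -46536.0 + 10.198*I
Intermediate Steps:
K(n) = √(-36 + n)
(K(-68) - 15097) - 31439 = (√(-36 - 68) - 15097) - 31439 = (√(-104) - 15097) - 31439 = (2*I*√26 - 15097) - 31439 = (-15097 + 2*I*√26) - 31439 = -46536 + 2*I*√26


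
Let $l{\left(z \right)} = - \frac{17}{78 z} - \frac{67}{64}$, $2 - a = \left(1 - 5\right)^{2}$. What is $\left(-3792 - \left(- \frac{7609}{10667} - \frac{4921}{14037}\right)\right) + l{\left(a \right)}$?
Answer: $- \frac{3306759102617639}{872043122496} \approx -3792.0$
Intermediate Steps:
$a = -14$ ($a = 2 - \left(1 - 5\right)^{2} = 2 - \left(-4\right)^{2} = 2 - 16 = -14$)
$l{\left(z \right)} = - \frac{67}{64} - \frac{17}{78 z}$ ($l{\left(z \right)} = - 17 \frac{1}{78 z} - \frac{67}{64} = - \frac{17}{78 z} - \frac{67}{64} = - \frac{67}{64} - \frac{17}{78 z}$)
$\left(-3792 - \left(- \frac{7609}{10667} - \frac{4921}{14037}\right)\right) + l{\left(a \right)} = \left(-3792 - \left(- \frac{7609}{10667} - \frac{4921}{14037}\right)\right) + \frac{-544 - -36582}{2496 \left(-14\right)} = \left(-3792 - - \frac{159299840}{149732679}\right) + \frac{1}{2496} \left(- \frac{1}{14}\right) \left(-544 + 36582\right) = \left(-3792 + \left(\frac{7609}{10667} + \frac{4921}{14037}\right)\right) + \frac{1}{2496} \left(- \frac{1}{14}\right) 36038 = \left(-3792 + \frac{159299840}{149732679}\right) - \frac{18019}{17472} = - \frac{567627018928}{149732679} - \frac{18019}{17472} = - \frac{3306759102617639}{872043122496}$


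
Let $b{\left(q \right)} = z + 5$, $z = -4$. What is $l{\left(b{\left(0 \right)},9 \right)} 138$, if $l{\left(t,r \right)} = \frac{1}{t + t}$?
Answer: $69$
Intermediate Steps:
$b{\left(q \right)} = 1$ ($b{\left(q \right)} = -4 + 5 = 1$)
$l{\left(t,r \right)} = \frac{1}{2 t}$
$l{\left(b{\left(0 \right)},9 \right)} 138 = \frac{1}{2 \cdot 1} \cdot 138 = \frac{1}{2} \cdot 1 \cdot 138 = \frac{1}{2} \cdot 138 = 69$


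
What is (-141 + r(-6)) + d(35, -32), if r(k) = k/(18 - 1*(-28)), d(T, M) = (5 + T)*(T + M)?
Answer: -486/23 ≈ -21.130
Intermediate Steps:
d(T, M) = (5 + T)*(M + T)
r(k) = k/46 (r(k) = k/(18 + 28) = k/46)
(-141 + r(-6)) + d(35, -32) = (-141 + (1/46)*(-6)) + (35**2 + 5*(-32) + 5*35 - 32*35) = (-141 - 3/23) + (1225 - 160 + 175 - 1120) = -3246/23 + 120 = -486/23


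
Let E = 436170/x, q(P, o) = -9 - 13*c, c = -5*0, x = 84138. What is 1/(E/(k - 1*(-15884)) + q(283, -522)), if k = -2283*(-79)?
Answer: -2751887543/24766915192 ≈ -0.11111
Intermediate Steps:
c = 0
k = 180357
q(P, o) = -9 (q(P, o) = -9 - 13*0 = -9 + 0 = -9)
E = 72695/14023 (E = 436170/84138 = 436170*(1/84138) = 72695/14023 ≈ 5.1840)
1/(E/(k - 1*(-15884)) + q(283, -522)) = 1/(72695/(14023*(180357 - 1*(-15884))) - 9) = 1/(72695/(14023*(180357 + 15884)) - 9) = 1/((72695/14023)/196241 - 9) = 1/((72695/14023)*(1/196241) - 9) = 1/(72695/2751887543 - 9) = 1/(-24766915192/2751887543) = -2751887543/24766915192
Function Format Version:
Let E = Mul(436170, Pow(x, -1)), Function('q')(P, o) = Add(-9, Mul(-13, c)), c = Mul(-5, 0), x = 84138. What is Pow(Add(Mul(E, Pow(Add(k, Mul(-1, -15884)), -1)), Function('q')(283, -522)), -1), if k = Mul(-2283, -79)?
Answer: Rational(-2751887543, 24766915192) ≈ -0.11111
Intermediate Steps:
c = 0
k = 180357
Function('q')(P, o) = -9 (Function('q')(P, o) = Add(-9, Mul(-13, 0)) = Add(-9, 0) = -9)
E = Rational(72695, 14023) (E = Mul(436170, Pow(84138, -1)) = Mul(436170, Rational(1, 84138)) = Rational(72695, 14023) ≈ 5.1840)
Pow(Add(Mul(E, Pow(Add(k, Mul(-1, -15884)), -1)), Function('q')(283, -522)), -1) = Pow(Add(Mul(Rational(72695, 14023), Pow(Add(180357, Mul(-1, -15884)), -1)), -9), -1) = Pow(Add(Mul(Rational(72695, 14023), Pow(Add(180357, 15884), -1)), -9), -1) = Pow(Add(Mul(Rational(72695, 14023), Pow(196241, -1)), -9), -1) = Pow(Add(Mul(Rational(72695, 14023), Rational(1, 196241)), -9), -1) = Pow(Add(Rational(72695, 2751887543), -9), -1) = Pow(Rational(-24766915192, 2751887543), -1) = Rational(-2751887543, 24766915192)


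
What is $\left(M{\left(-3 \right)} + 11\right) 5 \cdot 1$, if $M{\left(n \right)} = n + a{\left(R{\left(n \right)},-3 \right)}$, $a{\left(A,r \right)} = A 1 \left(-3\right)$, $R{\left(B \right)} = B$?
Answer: $85$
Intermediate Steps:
$a{\left(A,r \right)} = - 3 A$ ($a{\left(A,r \right)} = A \left(-3\right) = - 3 A$)
$M{\left(n \right)} = - 2 n$ ($M{\left(n \right)} = n - 3 n = - 2 n$)
$\left(M{\left(-3 \right)} + 11\right) 5 \cdot 1 = \left(\left(-2\right) \left(-3\right) + 11\right) 5 \cdot 1 = \left(6 + 11\right) 5 = 17 \cdot 5 = 85$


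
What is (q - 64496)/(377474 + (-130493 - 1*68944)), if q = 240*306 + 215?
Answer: 9159/178037 ≈ 0.051444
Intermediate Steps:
q = 73655 (q = 73440 + 215 = 73655)
(q - 64496)/(377474 + (-130493 - 1*68944)) = (73655 - 64496)/(377474 + (-130493 - 1*68944)) = 9159/(377474 + (-130493 - 68944)) = 9159/(377474 - 199437) = 9159/178037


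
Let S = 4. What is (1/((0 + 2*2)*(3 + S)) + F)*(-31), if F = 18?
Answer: -15655/28 ≈ -559.11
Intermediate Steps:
(1/((0 + 2*2)*(3 + S)) + F)*(-31) = (1/((0 + 2*2)*(3 + 4)) + 18)*(-31) = (1/((0 + 4)*7) + 18)*(-31) = (1/(4*7) + 18)*(-31) = (1/28 + 18)*(-31) = (505/28)*(-31) = -15655/28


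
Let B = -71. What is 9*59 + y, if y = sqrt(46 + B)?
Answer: 531 + 5*I ≈ 531.0 + 5.0*I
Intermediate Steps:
y = 5*I (y = sqrt(46 - 71) = sqrt(-25) = 5*I ≈ 5.0*I)
9*59 + y = 9*59 + 5*I = 531 + 5*I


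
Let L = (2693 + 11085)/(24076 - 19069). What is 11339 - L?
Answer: 56760595/5007 ≈ 11336.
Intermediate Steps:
L = 13778/5007 ≈ 2.7517
11339 - L = 11339 - 1*13778/5007 = 11339 - 13778/5007 = 56760595/5007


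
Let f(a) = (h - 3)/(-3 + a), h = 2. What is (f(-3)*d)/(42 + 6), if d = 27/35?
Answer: 3/1120 ≈ 0.0026786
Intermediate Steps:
f(a) = -1/(-3 + a) (f(a) = (2 - 3)/(-3 + a) = -1/(-3 + a))
d = 27/35 (d = 27*(1/35) = 27/35 ≈ 0.77143)
(f(-3)*d)/(42 + 6) = (-1/(-3 - 3)*(27/35))/(42 + 6) = (-1/(-6)*(27/35))/48 = (-1*(-⅙)*(27/35))*(1/48) = ((⅙)*(27/35))*(1/48) = (9/70)*(1/48) = 3/1120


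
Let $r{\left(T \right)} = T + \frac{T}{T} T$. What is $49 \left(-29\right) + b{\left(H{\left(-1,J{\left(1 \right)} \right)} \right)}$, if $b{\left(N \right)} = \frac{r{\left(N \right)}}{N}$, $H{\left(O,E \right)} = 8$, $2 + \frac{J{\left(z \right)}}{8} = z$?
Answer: $-1419$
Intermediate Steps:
$J{\left(z \right)} = -16 + 8 z$
$r{\left(T \right)} = 2 T$ ($r{\left(T \right)} = T + 1 T = T + T = 2 T$)
$b{\left(N \right)} = 2$ ($b{\left(N \right)} = \frac{2 N}{N} = 2$)
$49 \left(-29\right) + b{\left(H{\left(-1,J{\left(1 \right)} \right)} \right)} = 49 \left(-29\right) + 2 = -1421 + 2 = -1419$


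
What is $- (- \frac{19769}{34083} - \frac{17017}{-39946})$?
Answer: $\frac{209702063}{1361479518} \approx 0.15403$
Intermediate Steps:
$- (- \frac{19769}{34083} - \frac{17017}{-39946}) = - (\left(-19769\right) \frac{1}{34083} - - \frac{17017}{39946}) = - (- \frac{19769}{34083} + \frac{17017}{39946}) = \left(-1\right) \left(- \frac{209702063}{1361479518}\right) = \frac{209702063}{1361479518}$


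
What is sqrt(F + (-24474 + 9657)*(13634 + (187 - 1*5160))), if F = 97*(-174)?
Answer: I*sqrt(128346915) ≈ 11329.0*I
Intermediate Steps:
F = -16878
sqrt(F + (-24474 + 9657)*(13634 + (187 - 1*5160))) = sqrt(-16878 + (-24474 + 9657)*(13634 + (187 - 1*5160))) = sqrt(-16878 - 14817*(13634 + (187 - 5160))) = sqrt(-16878 - 14817*(13634 - 4973)) = sqrt(-16878 - 14817*8661) = sqrt(-16878 - 128330037) = sqrt(-128346915) = I*sqrt(128346915)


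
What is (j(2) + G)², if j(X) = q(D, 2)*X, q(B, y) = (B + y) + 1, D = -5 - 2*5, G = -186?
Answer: 44100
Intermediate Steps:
D = -15 (D = -5 - 10 = -15)
q(B, y) = 1 + B + y
j(X) = -12*X (j(X) = (1 - 15 + 2)*X = -12*X)
(j(2) + G)² = (-12*2 - 186)² = (-24 - 186)² = (-210)² = 44100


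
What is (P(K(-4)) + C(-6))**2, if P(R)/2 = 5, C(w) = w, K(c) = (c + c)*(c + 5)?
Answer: 16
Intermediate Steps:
K(c) = 2*c*(5 + c) (K(c) = (2*c)*(5 + c) = 2*c*(5 + c))
P(R) = 10 (P(R) = 2*5 = 10)
(P(K(-4)) + C(-6))**2 = (10 - 6)**2 = 4**2 = 16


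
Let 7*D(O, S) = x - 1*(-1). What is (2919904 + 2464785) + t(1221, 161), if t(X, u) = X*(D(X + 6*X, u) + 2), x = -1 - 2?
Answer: 37707475/7 ≈ 5.3868e+6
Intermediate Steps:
x = -3
D(O, S) = -2/7 (D(O, S) = (-3 - 1*(-1))/7 = (-3 + 1)/7 = (⅐)*(-2) = -2/7)
t(X, u) = 12*X/7 (t(X, u) = X*(-2/7 + 2) = X*(12/7) = 12*X/7)
(2919904 + 2464785) + t(1221, 161) = (2919904 + 2464785) + (12/7)*1221 = 5384689 + 14652/7 = 37707475/7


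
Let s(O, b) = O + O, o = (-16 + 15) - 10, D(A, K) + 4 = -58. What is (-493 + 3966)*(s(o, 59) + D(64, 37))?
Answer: -291732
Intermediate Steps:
D(A, K) = -62 (D(A, K) = -4 - 58 = -62)
o = -11 (o = -1 - 10 = -11)
s(O, b) = 2*O
(-493 + 3966)*(s(o, 59) + D(64, 37)) = (-493 + 3966)*(2*(-11) - 62) = 3473*(-22 - 62) = 3473*(-84) = -291732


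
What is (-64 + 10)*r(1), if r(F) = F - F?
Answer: 0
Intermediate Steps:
r(F) = 0
(-64 + 10)*r(1) = (-64 + 10)*0 = -54*0 = 0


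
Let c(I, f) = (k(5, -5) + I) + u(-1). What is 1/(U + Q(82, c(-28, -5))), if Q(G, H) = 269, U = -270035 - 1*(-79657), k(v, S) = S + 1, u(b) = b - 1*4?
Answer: -1/190109 ≈ -5.2601e-6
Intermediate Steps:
u(b) = -4 + b (u(b) = b - 4 = -4 + b)
k(v, S) = 1 + S
c(I, f) = -9 + I (c(I, f) = ((1 - 5) + I) + (-4 - 1) = (-4 + I) - 5 = -9 + I)
U = -190378 (U = -270035 + 79657 = -190378)
1/(U + Q(82, c(-28, -5))) = 1/(-190378 + 269) = 1/(-190109) = -1/190109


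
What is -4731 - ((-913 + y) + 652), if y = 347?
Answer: -4817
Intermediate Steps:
-4731 - ((-913 + y) + 652) = -4731 - ((-913 + 347) + 652) = -4731 - (-566 + 652) = -4731 - 1*86 = -4731 - 86 = -4817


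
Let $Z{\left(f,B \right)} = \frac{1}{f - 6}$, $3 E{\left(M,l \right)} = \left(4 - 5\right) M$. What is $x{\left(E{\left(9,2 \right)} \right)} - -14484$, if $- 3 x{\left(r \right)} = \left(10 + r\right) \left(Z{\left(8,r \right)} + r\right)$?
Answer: $\frac{86939}{6} \approx 14490.0$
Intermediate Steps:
$E{\left(M,l \right)} = - \frac{M}{3}$ ($E{\left(M,l \right)} = \frac{\left(4 - 5\right) M}{3} = \frac{\left(-1\right) M}{3} = - \frac{M}{3}$)
$Z{\left(f,B \right)} = \frac{1}{-6 + f}$
$x{\left(r \right)} = - \frac{\left(\frac{1}{2} + r\right) \left(10 + r\right)}{3}$ ($x{\left(r \right)} = - \frac{\left(10 + r\right) \left(\frac{1}{-6 + 8} + r\right)}{3} = - \frac{\left(10 + r\right) \left(\frac{1}{2} + r\right)}{3} = - \frac{\left(\frac{1}{2} + r\right) \left(10 + r\right)}{3}$)
$x{\left(E{\left(9,2 \right)} \right)} - -14484 = \left(- \frac{5}{3} - \frac{7 \left(\left(- \frac{1}{3}\right) 9\right)}{2} - \frac{\left(\left(- \frac{1}{3}\right) 9\right)^{2}}{3}\right) - -14484 = \left(- \frac{5}{3} - - \frac{21}{2} - \frac{\left(-3\right)^{2}}{3}\right) + 14484 = \left(- \frac{5}{3} + \frac{21}{2} - 3\right) + 14484 = \frac{35}{6} + 14484 = \frac{86939}{6}$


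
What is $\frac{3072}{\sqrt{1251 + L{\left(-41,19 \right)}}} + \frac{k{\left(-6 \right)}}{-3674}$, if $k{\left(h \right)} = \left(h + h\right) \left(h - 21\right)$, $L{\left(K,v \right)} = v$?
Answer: $- \frac{162}{1837} + \frac{1536 \sqrt{1270}}{635} \approx 86.114$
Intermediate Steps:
$k{\left(h \right)} = 2 h \left(-21 + h\right)$
$\frac{3072}{\sqrt{1251 + L{\left(-41,19 \right)}}} + \frac{k{\left(-6 \right)}}{-3674} = \frac{3072}{\sqrt{1251 + 19}} + \frac{2 \left(-6\right) \left(-21 - 6\right)}{-3674} = \frac{3072}{\sqrt{1270}} + 2 \left(-6\right) \left(-27\right) \left(- \frac{1}{3674}\right) = 3072 \frac{\sqrt{1270}}{1270} + 324 \left(- \frac{1}{3674}\right) = \frac{1536 \sqrt{1270}}{635} - \frac{162}{1837} = - \frac{162}{1837} + \frac{1536 \sqrt{1270}}{635}$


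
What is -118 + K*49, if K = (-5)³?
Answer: -6243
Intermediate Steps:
K = -125
-118 + K*49 = -118 - 125*49 = -118 - 6125 = -6243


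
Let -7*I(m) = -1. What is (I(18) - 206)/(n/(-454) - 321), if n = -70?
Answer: 327107/509824 ≈ 0.64161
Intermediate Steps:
I(m) = 1/7 (I(m) = -1/7*(-1) = 1/7)
(I(18) - 206)/(n/(-454) - 321) = (1/7 - 206)/(-70/(-454) - 321) = -1441/(7*(-70*(-1/454) - 321)) = -1441/(7*(35/227 - 321)) = -1441/(7*(-72832/227)) = -1441/7*(-227/72832) = 327107/509824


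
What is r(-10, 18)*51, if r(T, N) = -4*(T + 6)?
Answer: 816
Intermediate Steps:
r(T, N) = -24 - 4*T (r(T, N) = -4*(6 + T) = -24 - 4*T)
r(-10, 18)*51 = (-24 - 4*(-10))*51 = (-24 + 40)*51 = 16*51 = 816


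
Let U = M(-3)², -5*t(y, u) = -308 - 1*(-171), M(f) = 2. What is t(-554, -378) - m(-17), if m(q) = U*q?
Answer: 477/5 ≈ 95.400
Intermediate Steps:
t(y, u) = 137/5 (t(y, u) = -(-308 - 1*(-171))/5 = -(-308 + 171)/5 = -⅕*(-137) = 137/5)
U = 4 (U = 2² = 4)
m(q) = 4*q
t(-554, -378) - m(-17) = 137/5 - 4*(-17) = 137/5 - 1*(-68) = 137/5 + 68 = 477/5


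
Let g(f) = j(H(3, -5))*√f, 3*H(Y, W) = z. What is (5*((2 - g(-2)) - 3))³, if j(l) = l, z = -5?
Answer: 5875/3 - 14375*I*√2/27 ≈ 1958.3 - 752.94*I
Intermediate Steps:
H(Y, W) = -5/3 (H(Y, W) = (⅓)*(-5) = -5/3)
g(f) = -5*√f/3
(5*((2 - g(-2)) - 3))³ = (5*((2 - (-5)*√(-2)/3) - 3))³ = (5*((2 - (-5)*I*√2/3) - 3))³ = (5*((2 + 5*I*√2/3) - 3))³ = (5*(-1 + 5*I*√2/3))³ = (-5 + 25*I*√2/3)³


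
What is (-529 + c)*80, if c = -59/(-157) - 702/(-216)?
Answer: -6598700/157 ≈ -42030.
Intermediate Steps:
c = 2277/628 (c = -59*(-1/157) - 702*(-1/216) = 59/157 + 13/4 = 2277/628 ≈ 3.6258)
(-529 + c)*80 = (-529 + 2277/628)*80 = -329935/628*80 = -6598700/157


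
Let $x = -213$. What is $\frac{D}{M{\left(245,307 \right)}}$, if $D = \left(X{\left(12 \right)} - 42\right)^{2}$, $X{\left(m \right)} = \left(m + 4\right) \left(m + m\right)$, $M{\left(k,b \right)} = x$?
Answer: $- \frac{38988}{71} \approx -549.13$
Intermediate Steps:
$M{\left(k,b \right)} = -213$
$X{\left(m \right)} = 2 m \left(4 + m\right)$ ($X{\left(m \right)} = \left(4 + m\right) 2 m = 2 m \left(4 + m\right)$)
$D = 116964$ ($D = \left(2 \cdot 12 \left(4 + 12\right) - 42\right)^{2} = \left(2 \cdot 12 \cdot 16 - 42\right)^{2} = \left(384 - 42\right)^{2} = 342^{2} = 116964$)
$\frac{D}{M{\left(245,307 \right)}} = \frac{116964}{-213} = 116964 \left(- \frac{1}{213}\right) = - \frac{38988}{71}$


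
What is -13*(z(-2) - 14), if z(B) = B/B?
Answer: 169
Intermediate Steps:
z(B) = 1
-13*(z(-2) - 14) = -13*(1 - 14) = -13*(-13) = 169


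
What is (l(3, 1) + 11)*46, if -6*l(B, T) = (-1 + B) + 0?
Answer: 1472/3 ≈ 490.67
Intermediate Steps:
l(B, T) = ⅙ - B/6 (l(B, T) = -((-1 + B) + 0)/6 = -(-1 + B)/6 = ⅙ - B/6)
(l(3, 1) + 11)*46 = ((⅙ - ⅙*3) + 11)*46 = ((⅙ - ½) + 11)*46 = (-⅓ + 11)*46 = (32/3)*46 = 1472/3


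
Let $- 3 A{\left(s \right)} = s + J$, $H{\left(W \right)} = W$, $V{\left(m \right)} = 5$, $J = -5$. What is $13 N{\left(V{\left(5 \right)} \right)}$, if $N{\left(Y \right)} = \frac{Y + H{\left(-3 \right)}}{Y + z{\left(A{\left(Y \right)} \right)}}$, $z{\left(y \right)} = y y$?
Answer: $\frac{26}{5} \approx 5.2$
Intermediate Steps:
$A{\left(s \right)} = \frac{5}{3} - \frac{s}{3}$ ($A{\left(s \right)} = - \frac{s - 5}{3} = - \frac{-5 + s}{3} = \frac{5}{3} - \frac{s}{3}$)
$z{\left(y \right)} = y^{2}$
$N{\left(Y \right)} = \frac{-3 + Y}{Y + \left(\frac{5}{3} - \frac{Y}{3}\right)^{2}}$ ($N{\left(Y \right)} = \frac{Y - 3}{Y + \left(\frac{5}{3} - \frac{Y}{3}\right)^{2}} = \frac{-3 + Y}{Y + \left(\frac{5}{3} - \frac{Y}{3}\right)^{2}}$)
$13 N{\left(V{\left(5 \right)} \right)} = 13 \frac{9 \left(-3 + 5\right)}{25 + 5^{2} - 5} = 13 \cdot 9 \frac{1}{25 + 25 - 5} \cdot 2 = 13 \cdot 9 \cdot \frac{1}{45} \cdot 2 = 13 \cdot \frac{2}{5} = \frac{26}{5}$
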